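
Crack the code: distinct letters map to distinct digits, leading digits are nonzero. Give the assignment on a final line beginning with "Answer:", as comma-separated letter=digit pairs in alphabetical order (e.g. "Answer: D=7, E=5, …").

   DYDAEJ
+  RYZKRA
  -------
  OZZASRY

Step 1. [O] O is the leading digit of a 7-digit sum of two 6-digit numbers; the final carry is exactly 1. So O=1.
Step 2. [col 1: J + A ≡ Y (mod 10)] no forcing yet in column 1 (carry-in 0); A=7 is free and consistent — try it ⇒ A=7.
Step 3. [col 1: J + A ≡ Y (mod 10)] Y=5 is one option consistent with column 1 (J + A ≡ Y (mod 10), carry-in 0) — take it. So Y=5.
Step 4. [col 1: J + A ≡ Y (mod 10)] column 1 reads J+A+carry(0)=Y with A=7, Y=5; with digits 1,5,7 already taken and all letters distinct, the only value for J is 8 ⇒ J=8.
Step 5. [col 2: E + R ≡ R (mod 10)] from column 2 (nothing yet, carry-in 1, digits 1,5,7,8 already taken and all letters distinct): E must equal 9, so E=9.
Step 6. [col 2: E + R ≡ R (mod 10)] R=3 is one option consistent with column 2 (E + R ≡ R (mod 10), carry-in 1) — take it ⇒ R=3.
Step 7. [col 3: A + K ≡ S (mod 10)] no forcing yet in column 3 (carry-in 1); K=4 is free and consistent — try it ⇒ K=4.
Step 8. [col 3: A + K ≡ S (mod 10)] from column 3 (A=7, K=4, carry-in 1, digits 1,3,4,5,7,8,9 already taken and all letters distinct): S must equal 2, so S=2.
Step 9. [col 4: D + Z ≡ A (mod 10)] D=6 is one option consistent with column 4 (D + Z ≡ A (mod 10), carry-in 1) — take it ⇒ D=6.
Step 10. [col 4: D + Z ≡ A (mod 10)] column 4: given D=6, A=7, carry-in 1, and digits 1,2,3,4,5,6,7,8,9 already taken and all letters distinct, D+Z≡A (mod 10) forces Z=0 ⇒ Z=0.

Answer: A=7, D=6, E=9, J=8, K=4, O=1, R=3, S=2, Y=5, Z=0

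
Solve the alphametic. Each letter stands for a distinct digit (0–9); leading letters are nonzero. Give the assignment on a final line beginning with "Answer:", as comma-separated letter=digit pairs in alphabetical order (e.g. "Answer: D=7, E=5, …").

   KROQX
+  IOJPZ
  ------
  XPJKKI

Step 1. [col 1: X + Z ≡ I (mod 10)] column 1 (X + Z ≡ I (mod 10), carry-in 0) doesn't pin I yet; pick I=6 and continue ⇒ I=6.
Step 2. [col 1: X + Z ≡ I (mod 10)] several values work for Z in column 1 (X + Z ≡ I (mod 10), carry-in 0); try Z=5. So Z=5.
Step 3. [col 1: X + Z ≡ I (mod 10)] column 1: given Z=5, I=6, carry-in 0, and digits 5,6 already taken and all letters distinct, X+Z≡I (mod 10) forces X=1. So X=1.
Step 4. [col 2: Q + P ≡ K (mod 10)] Q=4 is one option consistent with column 2 (Q + P ≡ K (mod 10), carry-in 0) — take it. So Q=4.
Step 5. [col 2: Q + P ≡ K (mod 10)] no forcing yet in column 2 (carry-in 0); K=7 is free and consistent — try it. So K=7.
Step 6. [col 2: Q + P ≡ K (mod 10)] in column 2 we have Q+P≡K with carry-in 0; given Q=4, K=7 and digits 1,4,5,6,7 already taken and all letters distinct, that pins P to 3. So P=3.
Step 7. [col 3: O + J ≡ K (mod 10)] no forcing yet in column 3 (carry-in 0); J=9 is free and consistent — try it ⇒ J=9.
Step 8. [col 3: O + J ≡ K (mod 10)] in column 3 we have O+J≡K with carry-in 0; given J=9, K=7 and digits 1,3,4,5,6,7,9 already taken and all letters distinct, that pins O to 8. So O=8.
Step 9. [col 4: R + O ≡ J (mod 10)] column 4 reads R+O+carry(1)=J with O=8, J=9; with digits 1,3,4,5,6,7,8,9 already taken and all letters distinct, the only value for R is 0 ⇒ R=0.

Answer: I=6, J=9, K=7, O=8, P=3, Q=4, R=0, X=1, Z=5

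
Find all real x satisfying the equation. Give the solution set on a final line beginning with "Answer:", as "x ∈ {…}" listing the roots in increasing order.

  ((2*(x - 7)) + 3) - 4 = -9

Step 1. [((2*(x - 7)) + 3) - 4 = -9] peel the -4: add 4 from each side ⇒ sub: (2*(x - 7)) + 3 = -5.
Step 2. [(2*(x - 7)) + 3 = -5] 3 comes off first (subtract 3), so sub: 2*(x - 7) = -8.
Step 3. [2*(x - 7) = -8] LHS = 2·(…); ÷2 both sides ⇒ div: x - 7 = -4.
Step 4. [x - 7 = -4] -7 is outermost — add 7 both sides. So sub: x = 3.

Answer: x ∈ {3}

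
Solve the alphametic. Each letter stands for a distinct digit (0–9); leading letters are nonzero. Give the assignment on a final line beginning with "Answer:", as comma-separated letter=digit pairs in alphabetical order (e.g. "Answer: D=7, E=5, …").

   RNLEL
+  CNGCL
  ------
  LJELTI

Step 1. [col 1: L + L ≡ I (mod 10)] column 1 (L + L ≡ I (mod 10), carry-in 0) doesn't pin I yet; pick I=2 and continue ⇒ I=2.
Step 2. [col 1: L + L ≡ I (mod 10)] no forcing yet in column 1 (carry-in 0); L=1 is free and consistent — try it ⇒ L=1.
Step 3. [col 2: E + C ≡ T (mod 10)] no forcing yet in column 2 (carry-in 0); T=5 is free and consistent — try it, so T=5.
Step 4. [col 2: E + C ≡ T (mod 10)] no forcing yet in column 2 (carry-in 0); C=8 is free and consistent — try it, so C=8.
Step 5. [col 2: E + C ≡ T (mod 10)] column 2 reads E+C+carry(0)=T with C=8, T=5; with digits 1,2,5,8 already taken and all letters distinct, the only value for E is 7. So E=7.
Step 6. [col 3: L + G ≡ L (mod 10)] in column 3 we have L+G≡L with carry-in 1; given L=1 and digits 1,2,5,7,8 already taken and all letters distinct, that pins G to 9. So G=9.
Step 7. [col 4: N + N ≡ E (mod 10)] from column 4 (E=7, carry-in 1, digits 1,2,5,7,8,9 already taken and all letters distinct): N must equal 3 ⇒ N=3.
Step 8. [col 5: R + C ≡ J (mod 10)] from column 5 (C=8, carry-in 0, digits 1,2,3,5,7,8,9 already taken and all letters distinct): R must equal 6 ⇒ R=6.
Step 9. [col 5: R + C ≡ J (mod 10)] in column 5 we have R+C≡J with carry-in 0; given R=6, C=8 and digits 1,2,3,5,6,7,8,9 already taken and all letters distinct, that pins J to 4. So J=4.

Answer: C=8, E=7, G=9, I=2, J=4, L=1, N=3, R=6, T=5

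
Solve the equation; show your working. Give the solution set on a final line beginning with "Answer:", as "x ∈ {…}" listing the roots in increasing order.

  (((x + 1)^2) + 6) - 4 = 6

Step 1. [(((x + 1)^2) + 6) - 4 = 6] 4 comes off first (add 4). So sub: ((x + 1)^2) + 6 = 10.
Step 2. [((x + 1)^2) + 6 = 10] subtract 6: x sits inside (… + 6), so sub: (x + 1)^2 = 4.
Step 3. [(x + 1)^2 = 4] √ both sides: 4 ≥ 0 gives two branches. So sqrt: x + 1 = 2 or -2.
Step 4. [x + 1 = 2 or -2] the outer +1 inverts by subtracting 1 ⇒ sub: x = 1 or -3.

Answer: x ∈ {-3, 1}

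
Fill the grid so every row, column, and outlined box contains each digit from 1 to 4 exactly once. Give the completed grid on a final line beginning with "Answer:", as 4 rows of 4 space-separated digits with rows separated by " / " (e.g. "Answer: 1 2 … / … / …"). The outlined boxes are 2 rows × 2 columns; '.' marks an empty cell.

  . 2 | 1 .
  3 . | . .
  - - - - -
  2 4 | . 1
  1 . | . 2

Step 1. [r4c3∈{3,4}] r4c3 is the only open cell in row 4 admitting 4, so r4c3=4.
Step 2. [r1c1∈{4}] r1c1 has the single candidate 4, so r1c1=4.
Step 3. [r2c3∈{2}] only 2 remains possible at r2c3 ⇒ r2c3=2.
Step 4. [r2c2∈{1}] r2c2 is down to just 1, so r2c2=1.
Step 5. [r3c3∈{3}] nothing but 3 survives at r3c3. So r3c3=3.
Step 6. [r1c4∈{3}] r1c4 is down to just 3, so r1c4=3.
Step 7. [r2c4∈{4}] nothing but 4 survives at r2c4 ⇒ r2c4=4.
Step 8. [r4c2∈{3}] nothing but 3 survives at r4c2 ⇒ r4c2=3.

Answer: 4 2 1 3 / 3 1 2 4 / 2 4 3 1 / 1 3 4 2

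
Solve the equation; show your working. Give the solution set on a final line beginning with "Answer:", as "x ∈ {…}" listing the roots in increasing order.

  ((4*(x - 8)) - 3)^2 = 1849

Step 1. [((4*(x - 8)) - 3)^2 = 1849] 1849 ≥ 0, LHS is (·)² — take ±√. So sqrt: (4*(x - 8)) - 3 = 43 or -43.
Step 2. [(4*(x - 8)) - 3 = 43 or -43] add 3: x sits inside (… - 3). So sub: 4*(x - 8) = 46 or -40.
Step 3. [4*(x - 8) = 46 or -40] LHS = 4·(…); ÷4 both sides ⇒ div: x - 8 = 23/2 or -10.
Step 4. [x - 8 = 23/2 or -10] -8 is outermost — add 8 both sides, so sub: x = 39/2 or -2.

Answer: x ∈ {-2, 39/2}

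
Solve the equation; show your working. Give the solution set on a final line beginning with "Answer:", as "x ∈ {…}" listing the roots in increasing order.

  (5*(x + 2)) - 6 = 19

Step 1. [(5*(x + 2)) - 6 = 19] peel the -6: add 6 from each side. So sub: 5*(x + 2) = 25.
Step 2. [5*(x + 2) = 25] 5·(inner) — divide through by 5, so div: x + 2 = 5.
Step 3. [x + 2 = 5] the outer +2 inverts by subtracting 2. So sub: x = 3.

Answer: x ∈ {3}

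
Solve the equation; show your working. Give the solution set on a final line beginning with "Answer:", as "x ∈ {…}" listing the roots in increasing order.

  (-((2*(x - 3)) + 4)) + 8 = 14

Step 1. [(-((2*(x - 3)) + 4)) + 8 = 14] 8 comes off first (subtract 8). So sub: -((2*(x - 3)) + 4) = 6.
Step 2. [-((2*(x - 3)) + 4) = 6] flip signs both sides, so neg: (2*(x - 3)) + 4 = -6.
Step 3. [(2*(x - 3)) + 4 = -6] common factor 2 (LHS and -6) — divide through. So factor: (x - 3) + 2 = -3.
Step 4. [(x - 3) + 2 = -3] subtract 2: x sits inside (… + 2), so sub: x - 3 = -5.
Step 5. [x - 3 = -5] -3 is outermost — add 3 both sides. So sub: x = -2.

Answer: x ∈ {-2}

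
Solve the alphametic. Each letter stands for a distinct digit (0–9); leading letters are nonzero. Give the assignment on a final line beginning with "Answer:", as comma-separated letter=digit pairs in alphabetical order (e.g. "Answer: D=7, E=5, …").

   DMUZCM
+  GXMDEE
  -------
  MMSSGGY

Step 1. [col 1: M + E ≡ Y (mod 10)] no forcing yet in column 1 (carry-in 0); E=5 is free and consistent — try it ⇒ E=5.
Step 2. [col 1: M + E ≡ Y (mod 10)] column 1 (M + E ≡ Y (mod 10), carry-in 0) doesn't pin Y yet; pick Y=6 and continue, so Y=6.
Step 3. [col 1: M + E ≡ Y (mod 10)] column 1: given E=5, Y=6, carry-in 0, and digits 5,6 already taken and all letters distinct, M+E≡Y (mod 10) forces M=1 ⇒ M=1.
Step 4. [col 2: C + E ≡ G (mod 10)] no forcing yet in column 2 (carry-in 0); G=7 is free and consistent — try it, so G=7.
Step 5. [col 2: C + E ≡ G (mod 10)] in column 2 we have C+E≡G with carry-in 0; given E=5, G=7 and digits 1,5,6,7 already taken and all letters distinct, that pins C to 2, so C=2.
Step 6. [col 3: Z + D ≡ G (mod 10)] no forcing yet in column 3 (carry-in 0); Z=4 is free and consistent — try it ⇒ Z=4.
Step 7. [col 3: Z + D ≡ G (mod 10)] in column 3 we have Z+D≡G with carry-in 0; given Z=4, G=7 and digits 1,2,4,5,6,7 already taken and all letters distinct, that pins D to 3. So D=3.
Step 8. [col 4: U + M ≡ S (mod 10)] U=9 is one option consistent with column 4 (U + M ≡ S (mod 10), carry-in 0) — take it. So U=9.
Step 9. [col 4: U + M ≡ S (mod 10)] column 4 reads U+M+carry(0)=S with U=9, M=1; with digits 1,2,3,4,5,6,7,9 already taken and all letters distinct, the only value for S is 0, so S=0.
Step 10. [col 5: M + X ≡ S (mod 10)] column 5 reads M+X+carry(1)=S with M=1, S=0; with digits 0,1,2,3,4,5,6,7,9 already taken and all letters distinct, the only value for X is 8 ⇒ X=8.

Answer: C=2, D=3, E=5, G=7, M=1, S=0, U=9, X=8, Y=6, Z=4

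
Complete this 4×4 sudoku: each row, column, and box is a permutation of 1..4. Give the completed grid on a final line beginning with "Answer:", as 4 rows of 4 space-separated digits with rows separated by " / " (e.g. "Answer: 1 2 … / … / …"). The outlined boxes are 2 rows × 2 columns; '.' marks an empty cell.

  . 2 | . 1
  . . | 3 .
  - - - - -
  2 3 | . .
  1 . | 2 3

Step 1. [r2c1∈{4}] r2c1 is down to just 4 ⇒ r2c1=4.
Step 2. [r1c3∈{4}] only 4 remains possible at r1c3 ⇒ r1c3=4.
Step 3. [r4c2∈{4}] only 4 remains possible at r4c2 ⇒ r4c2=4.
Step 4. [r1c1∈{3}] r1c1's peers cover all but 3. So r1c1=3.
Step 5. [r3c4∈{4}] r3c4 has the single candidate 4. So r3c4=4.
Step 6. [r2c2∈{1}] nothing but 1 survives at r2c2 ⇒ r2c2=1.
Step 7. [r3c3∈{1}] nothing but 1 survives at r3c3, so r3c3=1.
Step 8. [r2c4∈{2}] only 2 remains possible at r2c4 ⇒ r2c4=2.

Answer: 3 2 4 1 / 4 1 3 2 / 2 3 1 4 / 1 4 2 3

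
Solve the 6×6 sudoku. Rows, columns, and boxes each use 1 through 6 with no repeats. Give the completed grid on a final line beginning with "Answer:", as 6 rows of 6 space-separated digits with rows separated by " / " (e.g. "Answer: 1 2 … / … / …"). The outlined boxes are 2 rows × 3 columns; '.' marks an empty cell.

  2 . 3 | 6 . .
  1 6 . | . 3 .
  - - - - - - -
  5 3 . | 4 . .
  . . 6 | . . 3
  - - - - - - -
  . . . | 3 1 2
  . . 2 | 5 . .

Step 1. [r4c2∈{1,2,4}] in col 2, 2 fits only at r4c2, so r4c2=2.
Step 2. [r1c6∈{1,4,5}] r1c6 is the only open cell in row 1 admitting 1. So r1c6=1.
Step 3. [r2c6∈{4,5}] in col 6, 5 fits only at r2c6. So r2c6=5.
Step 4. [r6c6∈{4,6}] 4 has one home in col 6: r6c6, so r6c6=4.
Step 5. [r5c3∈{4,5}] across col 3, 5 lands solely at r5c3, so r5c3=5.
Step 6. [r5c1∈{4,6}] across row 5, 6 lands solely at r5c1, so r5c1=6.
Step 7. [r3c5∈{2,6}] in row 3, 2 fits only at r3c5. So r3c5=2.
Step 8. [r5c2∈{4}] r5c2's peers cover all but 4 ⇒ r5c2=4.
Step 9. [r3c3∈{1}] r3c3 is down to just 1. So r3c3=1.
Step 10. [r6c2∈{1}] r6c2's peers cover all but 1. So r6c2=1.
Step 11. [r1c5∈{4}] only 4 remains possible at r1c5. So r1c5=4.
Step 12. [r3c6∈{6}] nothing but 6 survives at r3c6 ⇒ r3c6=6.
Step 13. [r2c4∈{2}] r2c4 is down to just 2. So r2c4=2.
Step 14. [r1c2∈{5}] nothing but 5 survives at r1c2, so r1c2=5.
Step 15. [r2c3∈{4}] r2c3 has the single candidate 4 ⇒ r2c3=4.
Step 16. [r4c1∈{4}] nothing but 4 survives at r4c1, so r4c1=4.
Step 17. [r6c5∈{6}] r6c5 is down to just 6. So r6c5=6.
Step 18. [r4c5∈{5}] r4c5's peers cover all but 5. So r4c5=5.
Step 19. [r6c1∈{3}] r6c1's peers cover all but 3. So r6c1=3.
Step 20. [r4c4∈{1}] nothing but 1 survives at r4c4, so r4c4=1.

Answer: 2 5 3 6 4 1 / 1 6 4 2 3 5 / 5 3 1 4 2 6 / 4 2 6 1 5 3 / 6 4 5 3 1 2 / 3 1 2 5 6 4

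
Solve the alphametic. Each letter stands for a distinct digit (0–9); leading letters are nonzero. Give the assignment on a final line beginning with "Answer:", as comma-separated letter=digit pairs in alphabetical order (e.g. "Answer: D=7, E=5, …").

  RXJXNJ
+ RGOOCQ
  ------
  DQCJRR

Step 1. [col 1: J + Q ≡ R (mod 10)] Q=4 is one option consistent with column 1 (J + Q ≡ R (mod 10), carry-in 0) — take it, so Q=4.
Step 2. [col 1: J + Q ≡ R (mod 10)] several values work for J in column 1 (J + Q ≡ R (mod 10), carry-in 0); try J=9 ⇒ J=9.
Step 3. [col 1: J + Q ≡ R (mod 10)] column 1 reads J+Q+carry(0)=R with J=9, Q=4; with digits 4,9 already taken and all letters distinct, the only value for R is 3, so R=3.
Step 4. [col 2: N + C ≡ R (mod 10)] no forcing yet in column 2 (carry-in 1); N=2 is free and consistent — try it, so N=2.
Step 5. [col 2: N + C ≡ R (mod 10)] column 2: given N=2, R=3, carry-in 1, and digits 2,3,4,9 already taken and all letters distinct, N+C≡R (mod 10) forces C=0, so C=0.
Step 6. [col 3: X + O ≡ J (mod 10)] several values work for O in column 3 (X + O ≡ J (mod 10), carry-in 0); try O=1 ⇒ O=1.
Step 7. [col 3: X + O ≡ J (mod 10)] from column 3 (O=1, J=9, carry-in 0, digits 0,1,2,3,4,9 already taken and all letters distinct): X must equal 8 ⇒ X=8.
Step 8. [col 5: X + G ≡ Q (mod 10)] in column 5 we have X+G≡Q with carry-in 1; given X=8, Q=4 and digits 0,1,2,3,4,8,9 already taken and all letters distinct, that pins G to 5 ⇒ G=5.
Step 9. [col 6: R + R ≡ D (mod 10)] from column 6 (R=3, carry-in 1, digits 0,1,2,3,4,5,8,9 already taken and all letters distinct): D must equal 7 ⇒ D=7.

Answer: C=0, D=7, G=5, J=9, N=2, O=1, Q=4, R=3, X=8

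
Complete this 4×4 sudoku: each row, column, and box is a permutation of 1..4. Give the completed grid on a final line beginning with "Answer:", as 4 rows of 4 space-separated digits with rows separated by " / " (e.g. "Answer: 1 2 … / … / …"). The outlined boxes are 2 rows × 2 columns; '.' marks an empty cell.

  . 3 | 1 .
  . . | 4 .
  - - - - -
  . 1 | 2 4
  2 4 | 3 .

Step 1. [r2c2∈{2}] only 2 remains possible at r2c2. So r2c2=2.
Step 2. [r2c4∈{3}] r2c4 has the single candidate 3, so r2c4=3.
Step 3. [r2c1∈{1}] nothing but 1 survives at r2c1, so r2c1=1.
Step 4. [r4c4∈{1}] r4c4 is down to just 1, so r4c4=1.
Step 5. [r3c1∈{3}] r3c1 has the single candidate 3 ⇒ r3c1=3.
Step 6. [r1c1∈{4}] r1c1 has the single candidate 4, so r1c1=4.
Step 7. [r1c4∈{2}] only 2 remains possible at r1c4, so r1c4=2.

Answer: 4 3 1 2 / 1 2 4 3 / 3 1 2 4 / 2 4 3 1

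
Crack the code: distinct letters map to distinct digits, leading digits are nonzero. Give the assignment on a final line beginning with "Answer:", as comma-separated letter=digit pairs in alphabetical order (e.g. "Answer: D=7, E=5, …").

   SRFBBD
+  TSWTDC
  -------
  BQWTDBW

Step 1. [col 1: D + C ≡ W (mod 10)] W=2 is one option consistent with column 1 (D + C ≡ W (mod 10), carry-in 0) — take it ⇒ W=2.
Step 2. [B] adding two 6-digit numbers gives at most 6+1 digits, and here it does — B is that final carry and must be 1, so B=1.
Step 3. [col 1: D + C ≡ W (mod 10)] no forcing yet in column 1 (carry-in 0); D=9 is free and consistent — try it ⇒ D=9.
Step 4. [col 1: D + C ≡ W (mod 10)] in column 1 we have D+C≡W with carry-in 0; given D=9, W=2 and digits 1,2,9 already taken and all letters distinct, that pins C to 3, so C=3.
Step 5. [col 3: B + T ≡ D (mod 10)] column 3 reads B+T+carry(1)=D with B=1, D=9; with digits 1,2,3,9 already taken and all letters distinct, the only value for T is 7, so T=7.
Step 6. [col 4: F + W ≡ T (mod 10)] column 4: given W=2, T=7, carry-in 0, and digits 1,2,3,7,9 already taken and all letters distinct, F+W≡T (mod 10) forces F=5, so F=5.
Step 7. [col 5: R + S ≡ W (mod 10)] several values work for R in column 5 (R + S ≡ W (mod 10), carry-in 0); try R=4, so R=4.
Step 8. [col 5: R + S ≡ W (mod 10)] from column 5 (R=4, W=2, carry-in 0, digits 1,2,3,4,5,7,9 already taken and all letters distinct): S must equal 8. So S=8.
Step 9. [col 6: S + T ≡ Q (mod 10)] in column 6 we have S+T≡Q with carry-in 1; given S=8, T=7 and digits 1,2,3,4,5,7,8,9 already taken and all letters distinct, that pins Q to 6, so Q=6.

Answer: B=1, C=3, D=9, F=5, Q=6, R=4, S=8, T=7, W=2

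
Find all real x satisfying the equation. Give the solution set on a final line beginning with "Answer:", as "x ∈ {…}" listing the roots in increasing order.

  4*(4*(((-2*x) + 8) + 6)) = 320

Step 1. [4*(4*(((-2*x) + 8) + 6)) = 320] leading coefficient 4: divide by 4 ⇒ div: 4*(((-2*x) + 8) + 6) = 80.
Step 2. [4*(((-2*x) + 8) + 6) = 80] 4 out front; divide by 4. So div: ((-2*x) + 8) + 6 = 20.
Step 3. [((-2*x) + 8) + 6 = 20] the outer +6 inverts by subtracting 6 ⇒ sub: (-2*x) + 8 = 14.
Step 4. [(-2*x) + 8 = 14] +8 is outermost — subtract 8 both sides. So sub: -2*x = 6.
Step 5. [-2*x = 6] -2·(inner) — divide through by -2, so div: x = -3.

Answer: x ∈ {-3}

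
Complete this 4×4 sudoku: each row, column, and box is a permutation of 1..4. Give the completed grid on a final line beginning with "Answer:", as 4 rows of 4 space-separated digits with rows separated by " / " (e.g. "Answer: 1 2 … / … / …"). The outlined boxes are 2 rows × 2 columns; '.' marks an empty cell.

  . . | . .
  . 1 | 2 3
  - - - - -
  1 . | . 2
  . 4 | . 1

Step 1. [r3c2∈{3}] nothing but 3 survives at r3c2, so r3c2=3.
Step 2. [r1c4∈{4}] r1c4 has the single candidate 4, so r1c4=4.
Step 3. [r1c2∈{2}] r1c2 has the single candidate 2. So r1c2=2.
Step 4. [r4c3∈{3}] r4c3's peers cover all but 3. So r4c3=3.
Step 5. [r3c3∈{4}] r3c3's peers cover all but 4 ⇒ r3c3=4.
Step 6. [r4c1∈{2}] r4c1's peers cover all but 2. So r4c1=2.
Step 7. [r1c1∈{3}] only 3 remains possible at r1c1. So r1c1=3.
Step 8. [r1c3∈{1}] r1c3's peers cover all but 1 ⇒ r1c3=1.
Step 9. [r2c1∈{4}] only 4 remains possible at r2c1 ⇒ r2c1=4.

Answer: 3 2 1 4 / 4 1 2 3 / 1 3 4 2 / 2 4 3 1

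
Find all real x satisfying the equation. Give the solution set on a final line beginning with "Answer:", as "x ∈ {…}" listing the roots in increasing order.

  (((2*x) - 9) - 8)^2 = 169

Step 1. [(((2*x) - 9) - 8)^2 = 169] √ both sides: 169 ≥ 0 gives two branches ⇒ sqrt: ((2*x) - 9) - 8 = 13 or -13.
Step 2. [((2*x) - 9) - 8 = 13 or -13] add 8: x sits inside (… - 8), so sub: (2*x) - 9 = 21 or -5.
Step 3. [(2*x) - 9 = 21 or -5] 9 comes off first (add 9) ⇒ sub: 2*x = 30 or 4.
Step 4. [2*x = 30 or 4] LHS = 2·(…); ÷2 both sides. So div: x = 15 or 2.

Answer: x ∈ {2, 15}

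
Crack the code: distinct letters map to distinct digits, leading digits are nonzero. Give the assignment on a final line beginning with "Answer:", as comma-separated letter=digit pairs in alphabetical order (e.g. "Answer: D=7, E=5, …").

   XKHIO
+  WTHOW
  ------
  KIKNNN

Step 1. [col 1: O + W ≡ N (mod 10)] N=5 is one option consistent with column 1 (O + W ≡ N (mod 10), carry-in 0) — take it. So N=5.
Step 2. [col 1: O + W ≡ N (mod 10)] several values work for W in column 1 (O + W ≡ N (mod 10), carry-in 0); try W=7 ⇒ W=7.
Step 3. [col 1: O + W ≡ N (mod 10)] column 1 reads O+W+carry(0)=N with W=7, N=5; with digits 5,7 already taken and all letters distinct, the only value for O is 8 ⇒ O=8.
Step 4. [col 2: I + O ≡ N (mod 10)] column 2 reads I+O+carry(1)=N with O=8, N=5; with digits 5,7,8 already taken and all letters distinct, the only value for I is 6, so I=6.
Step 5. [K] the sum has 6 digits but both addends have 5; that extra leading digit K is the final carry, namely 1 ⇒ K=1.
Step 6. [col 3: H + H ≡ N (mod 10)] column 3: given N=5, carry-in 1, and digits 1,5,6,7,8 already taken and all letters distinct, H+H≡N (mod 10) forces H=2. So H=2.
Step 7. [col 4: K + T ≡ K (mod 10)] column 4 reads K+T+carry(0)=K with K=1; with digits 1,2,5,6,7,8 already taken and all letters distinct, the only value for T is 0 ⇒ T=0.
Step 8. [col 5: X + W ≡ I (mod 10)] column 5: given W=7, I=6, carry-in 0, and digits 0,1,2,5,6,7,8 already taken and all letters distinct, X+W≡I (mod 10) forces X=9. So X=9.

Answer: H=2, I=6, K=1, N=5, O=8, T=0, W=7, X=9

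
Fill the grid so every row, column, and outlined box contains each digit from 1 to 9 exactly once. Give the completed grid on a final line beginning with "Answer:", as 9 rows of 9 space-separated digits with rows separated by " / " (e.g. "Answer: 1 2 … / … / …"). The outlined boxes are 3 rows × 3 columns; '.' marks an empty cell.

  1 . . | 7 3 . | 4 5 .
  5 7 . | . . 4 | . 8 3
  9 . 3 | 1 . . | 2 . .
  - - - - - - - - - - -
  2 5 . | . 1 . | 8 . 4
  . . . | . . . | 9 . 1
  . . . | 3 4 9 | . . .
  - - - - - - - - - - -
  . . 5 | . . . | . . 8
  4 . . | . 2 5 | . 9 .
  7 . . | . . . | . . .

Step 1. [r4c4∈{6}] only 6 remains possible at r4c4, so r4c4=6.
Step 2. [r8c4∈{8}] only 8 remains possible at r8c4 ⇒ r8c4=8.
Step 3. [r4c6∈{7}] r4c6 has the single candidate 7, so r4c6=7.
Step 4. [r7c5∈{6,7,9}] across col 5, 7 lands solely at r7c5 ⇒ r7c5=7.
Step 5. [r5c3∈{4,6,7,8}] 4 has one home in col 3: r5c3, so r5c3=4.
Step 6. [r5c8∈{2,3,6,7}] r5c8 is the only open cell in row 5 admitting 7 ⇒ r5c8=7.
Step 7. [r3c8∈{6}] nothing but 6 survives at r3c8, so r3c8=6.
Step 8. [r8c7∈{1,3,6,7}] across col 7, 7 lands solely at r8c7, so r8c7=7.
Step 9. [r8c2∈{1,3,6}] in row 8, 3 fits only at r8c2, so r8c2=3.
Step 10. [r7c1∈{6}] nothing but 6 survives at r7c1. So r7c1=6.
Step 11. [r6c1∈{8}] r6c1's peers cover all but 8. So r6c1=8.
Step 12. [r3c6∈{8}] r3c6 has the single candidate 8. So r3c6=8.
Step 13. [r8c3∈{1}] only 1 remains possible at r8c3 ⇒ r8c3=1.
Step 14. [r6c8∈{2}] only 2 remains possible at r6c8. So r6c8=2.
Step 15. [r9c9∈{2,5,6}] across col 9, 2 lands solely at r9c9. So r9c9=2.
Step 16. [r9c7∈{1,3,5,6}] 5 has one home in row 9: r9c7. So r9c7=5.
Step 17. [r7c7∈{1,3}] in col 7, 3 fits only at r7c7. So r7c7=3.
Step 18. [r6c7∈{6}] r6c7 has the single candidate 6, so r6c7=6.
Step 19. [r7c6∈{1}] r7c6 has the single candidate 1, so r7c6=1.
Step 20. [r5c4∈{2,5}] across col 4, 5 lands solely at r5c4, so r5c4=5.
Step 21. [r2c4∈{2,9}] 2 has one home in col 4: r2c4, so r2c4=2.
Step 22. [r1c6∈{6}] r1c6's peers cover all but 6, so r1c6=6.
Step 23. [r7c2∈{2,9}] r7c2 is the only open cell in row 7 admitting 2 ⇒ r7c2=2.
Step 24. [r9c2∈{8,9}] col 2 places 9 nowhere but r9c2 ⇒ r9c2=9.
Step 25. [r9c4∈{4}] r9c4 is down to just 4, so r9c4=4.
Step 26. [r1c3∈{2,8}] r1c3 is the only open cell in row 1 admitting 2. So r1c3=2.
Step 27. [r7c4∈{9}] r7c4 has the single candidate 9 ⇒ r7c4=9.
Step 28. [r2c5∈{9}] r2c5 has the single candidate 9 ⇒ r2c5=9.
Step 29. [r6c3∈{7}] r6c3's peers cover all but 7. So r6c3=7.
Step 30. [r4c8∈{3}] nothing but 3 survives at r4c8, so r4c8=3.
Step 31. [r3c2∈{4}] only 4 remains possible at r3c2, so r3c2=4.
Step 32. [r3c9∈{7}] r3c9 is down to just 7 ⇒ r3c9=7.
Step 33. [r9c3∈{8}] r9c3's peers cover all but 8, so r9c3=8.
Step 34. [r9c5∈{6}] nothing but 6 survives at r9c5 ⇒ r9c5=6.
Step 35. [r8c9∈{6}] r8c9 is down to just 6 ⇒ r8c9=6.
Step 36. [r5c6∈{2}] only 2 remains possible at r5c6, so r5c6=2.
Step 37. [r9c6∈{3}] r9c6 is down to just 3, so r9c6=3.
Step 38. [r3c5∈{5}] r3c5's peers cover all but 5, so r3c5=5.
Step 39. [r5c1∈{3}] only 3 remains possible at r5c1 ⇒ r5c1=3.
Step 40. [r4c3∈{9}] r4c3 has the single candidate 9 ⇒ r4c3=9.
Step 41. [r9c8∈{1}] only 1 remains possible at r9c8. So r9c8=1.
Step 42. [r6c9∈{5}] only 5 remains possible at r6c9 ⇒ r6c9=5.
Step 43. [r5c2∈{6}] nothing but 6 survives at r5c2. So r5c2=6.
Step 44. [r1c2∈{8}] r1c2's peers cover all but 8. So r1c2=8.
Step 45. [r7c8∈{4}] r7c8 is down to just 4 ⇒ r7c8=4.
Step 46. [r2c3∈{6}] nothing but 6 survives at r2c3. So r2c3=6.
Step 47. [r1c9∈{9}] r1c9 is down to just 9 ⇒ r1c9=9.
Step 48. [r5c5∈{8}] nothing but 8 survives at r5c5. So r5c5=8.
Step 49. [r6c2∈{1}] only 1 remains possible at r6c2. So r6c2=1.
Step 50. [r2c7∈{1}] nothing but 1 survives at r2c7 ⇒ r2c7=1.

Answer: 1 8 2 7 3 6 4 5 9 / 5 7 6 2 9 4 1 8 3 / 9 4 3 1 5 8 2 6 7 / 2 5 9 6 1 7 8 3 4 / 3 6 4 5 8 2 9 7 1 / 8 1 7 3 4 9 6 2 5 / 6 2 5 9 7 1 3 4 8 / 4 3 1 8 2 5 7 9 6 / 7 9 8 4 6 3 5 1 2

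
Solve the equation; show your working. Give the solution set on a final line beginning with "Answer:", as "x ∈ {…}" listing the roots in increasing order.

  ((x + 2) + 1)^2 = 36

Step 1. [((x + 2) + 1)^2 = 36] √ both sides: 36 ≥ 0 gives two branches ⇒ sqrt: (x + 2) + 1 = 6 or -6.
Step 2. [(x + 2) + 1 = 6 or -6] peel the +1: subtract 1 from each side. So sub: x + 2 = 5 or -7.
Step 3. [x + 2 = 5 or -7] peel the +2: subtract 2 from each side ⇒ sub: x = 3 or -9.

Answer: x ∈ {-9, 3}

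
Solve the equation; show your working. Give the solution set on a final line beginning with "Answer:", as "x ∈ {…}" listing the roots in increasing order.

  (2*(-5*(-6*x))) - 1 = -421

Step 1. [(2*(-5*(-6*x))) - 1 = -421] 1 comes off first (add 1). So sub: 2*(-5*(-6*x)) = -420.
Step 2. [2*(-5*(-6*x)) = -420] 2·(inner) — divide through by 2. So div: -5*(-6*x) = -210.
Step 3. [-5*(-6*x) = -210] -5 out front; divide by -5. So div: -6*x = 42.
Step 4. [-6*x = 42] -6 out front; divide by -6 ⇒ div: x = -7.

Answer: x ∈ {-7}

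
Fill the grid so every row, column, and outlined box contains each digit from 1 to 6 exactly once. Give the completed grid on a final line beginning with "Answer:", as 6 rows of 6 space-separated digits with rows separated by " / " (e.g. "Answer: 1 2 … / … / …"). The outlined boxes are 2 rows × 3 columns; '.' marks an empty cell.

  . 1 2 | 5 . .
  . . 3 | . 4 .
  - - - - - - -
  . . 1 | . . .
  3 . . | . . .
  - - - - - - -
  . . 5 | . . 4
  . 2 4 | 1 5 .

Step 1. [r3c1∈{2,4,5,6}] 2 has one home in col 1: r3c1. So r3c1=2.
Step 2. [r6c6∈{3,6}] across row 6, 3 lands solely at r6c6, so r6c6=3.
Step 3. [r1c6∈{6}] r1c6 has the single candidate 6 ⇒ r1c6=6.
Step 4. [r4c3∈{6}] r4c3 is down to just 6. So r4c3=6.
Step 5. [r6c1∈{6}] r6c1 has the single candidate 6, so r6c1=6.
Step 6. [r2c4∈{2}] nothing but 2 survives at r2c4. So r2c4=2.
Step 7. [r3c4∈{3,4,6}] across col 4, 3 lands solely at r3c4 ⇒ r3c4=3.
Step 8. [r4c6∈{1,2,5}] col 6 places 2 nowhere but r4c6, so r4c6=2.
Step 9. [r4c2∈{4,5}] row 4 places 5 nowhere but r4c2. So r4c2=5.
Step 10. [r5c4∈{6}] nothing but 6 survives at r5c4. So r5c4=6.
Step 11. [r4c4∈{4}] r4c4 is down to just 4. So r4c4=4.
Step 12. [r2c6∈{1}] nothing but 1 survives at r2c6 ⇒ r2c6=1.
Step 13. [r1c5∈{3}] nothing but 3 survives at r1c5, so r1c5=3.
Step 14. [r3c2∈{4}] only 4 remains possible at r3c2, so r3c2=4.
Step 15. [r5c2∈{3}] only 3 remains possible at r5c2, so r5c2=3.
Step 16. [r2c1∈{5}] r2c1's peers cover all but 5, so r2c1=5.
Step 17. [r3c6∈{5}] nothing but 5 survives at r3c6 ⇒ r3c6=5.
Step 18. [r1c1∈{4}] r1c1 is down to just 4 ⇒ r1c1=4.
Step 19. [r3c5∈{6}] r3c5 has the single candidate 6 ⇒ r3c5=6.
Step 20. [r5c5∈{2}] r5c5 has the single candidate 2, so r5c5=2.
Step 21. [r5c1∈{1}] r5c1 has the single candidate 1, so r5c1=1.
Step 22. [r4c5∈{1}] r4c5 has the single candidate 1 ⇒ r4c5=1.
Step 23. [r2c2∈{6}] r2c2 is down to just 6. So r2c2=6.

Answer: 4 1 2 5 3 6 / 5 6 3 2 4 1 / 2 4 1 3 6 5 / 3 5 6 4 1 2 / 1 3 5 6 2 4 / 6 2 4 1 5 3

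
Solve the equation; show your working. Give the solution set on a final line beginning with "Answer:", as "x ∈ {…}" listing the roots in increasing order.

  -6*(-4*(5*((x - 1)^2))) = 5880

Step 1. [-6*(-4*(5*((x - 1)^2))) = 5880] -6 out front; divide by -6. So div: -4*(5*((x - 1)^2)) = -980.
Step 2. [-4*(5*((x - 1)^2)) = -980] leading coefficient -4: divide by -4. So div: 5*((x - 1)^2) = 245.
Step 3. [5*((x - 1)^2) = 245] divide by the outer 5 ⇒ div: (x - 1)^2 = 49.
Step 4. [(x - 1)^2 = 49] √ both sides: 49 ≥ 0 gives two branches, so sqrt: x - 1 = 7 or -7.
Step 5. [x - 1 = 7 or -7] the outer -1 inverts by adding 1 ⇒ sub: x = 8 or -6.

Answer: x ∈ {-6, 8}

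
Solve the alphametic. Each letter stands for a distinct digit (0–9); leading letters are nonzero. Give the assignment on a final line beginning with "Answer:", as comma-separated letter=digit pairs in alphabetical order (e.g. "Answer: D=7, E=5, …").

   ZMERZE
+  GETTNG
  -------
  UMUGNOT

Step 1. [U] the sum has 7 digits but both addends have 6; that extra leading digit U is the final carry, namely 1. So U=1.
Step 2. [col 1: E + G ≡ T (mod 10)] column 1 (E + G ≡ T (mod 10), carry-in 0) doesn't pin G yet; pick G=8 and continue, so G=8.
Step 3. [col 1: E + G ≡ T (mod 10)] no forcing yet in column 1 (carry-in 0); T=3 is free and consistent — try it. So T=3.
Step 4. [col 1: E + G ≡ T (mod 10)] column 1: given G=8, T=3, carry-in 0, and digits 1,3,8 already taken and all letters distinct, E+G≡T (mod 10) forces E=5, so E=5.
Step 5. [col 2: Z + N ≡ O (mod 10)] several values work for Z in column 2 (Z + N ≡ O (mod 10), carry-in 1); try Z=7 ⇒ Z=7.
Step 6. [col 2: Z + N ≡ O (mod 10)] column 2 (Z + N ≡ O (mod 10), carry-in 1) doesn't pin N yet; pick N=4 and continue, so N=4.
Step 7. [col 2: Z + N ≡ O (mod 10)] column 2: given Z=7, N=4, carry-in 1, and digits 1,3,4,5,7,8 already taken and all letters distinct, Z+N≡O (mod 10) forces O=2. So O=2.
Step 8. [col 3: R + T ≡ N (mod 10)] from column 3 (T=3, N=4, carry-in 1, digits 1,2,3,4,5,7,8 already taken and all letters distinct): R must equal 0, so R=0.
Step 9. [col 5: M + E ≡ U (mod 10)] column 5: given E=5, U=1, carry-in 0, and digits 0,1,2,3,4,5,7,8 already taken and all letters distinct, M+E≡U (mod 10) forces M=6. So M=6.

Answer: E=5, G=8, M=6, N=4, O=2, R=0, T=3, U=1, Z=7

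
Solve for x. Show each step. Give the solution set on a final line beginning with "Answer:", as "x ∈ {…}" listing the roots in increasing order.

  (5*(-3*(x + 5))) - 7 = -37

Step 1. [(5*(-3*(x + 5))) - 7 = -37] 7 comes off first (add 7), so sub: 5*(-3*(x + 5)) = -30.
Step 2. [5*(-3*(x + 5)) = -30] divide by the outer 5. So div: -3*(x + 5) = -6.
Step 3. [-3*(x + 5) = -6] LHS = -3·(…); ÷-3 both sides. So div: x + 5 = 2.
Step 4. [x + 5 = 2] subtract 5: x sits inside (… + 5) ⇒ sub: x = -3.

Answer: x ∈ {-3}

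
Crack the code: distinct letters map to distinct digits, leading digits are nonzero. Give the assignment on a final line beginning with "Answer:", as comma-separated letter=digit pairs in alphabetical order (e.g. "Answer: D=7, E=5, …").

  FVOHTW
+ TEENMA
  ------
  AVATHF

Step 1. [col 1: W + A ≡ F (mod 10)] several values work for W in column 1 (W + A ≡ F (mod 10), carry-in 0); try W=5. So W=5.
Step 2. [col 1: W + A ≡ F (mod 10)] several values work for A in column 1 (W + A ≡ F (mod 10), carry-in 0); try A=6 ⇒ A=6.
Step 3. [col 1: W + A ≡ F (mod 10)] column 1: given W=5, A=6, carry-in 0, and digits 5,6 already taken and all letters distinct, W+A≡F (mod 10) forces F=1 ⇒ F=1.
Step 4. [col 2: T + M ≡ H (mod 10)] column 2 (T + M ≡ H (mod 10), carry-in 1) doesn't pin H yet; pick H=3 and continue ⇒ H=3.
Step 5. [col 2: T + M ≡ H (mod 10)] column 2 (T + M ≡ H (mod 10), carry-in 1) doesn't pin M yet; pick M=8 and continue ⇒ M=8.
Step 6. [col 2: T + M ≡ H (mod 10)] in column 2 we have T+M≡H with carry-in 1; given M=8, H=3 and digits 1,3,5,6,8 already taken and all letters distinct, that pins T to 4, so T=4.
Step 7. [col 3: H + N ≡ T (mod 10)] in column 3 we have H+N≡T with carry-in 1; given H=3, T=4 and digits 1,3,4,5,6,8 already taken and all letters distinct, that pins N to 0, so N=0.
Step 8. [col 4: O + E ≡ A (mod 10)] several values work for E in column 4 (O + E ≡ A (mod 10), carry-in 0); try E=9 ⇒ E=9.
Step 9. [col 4: O + E ≡ A (mod 10)] from column 4 (E=9, A=6, carry-in 0, digits 0,1,3,4,5,6,8,9 already taken and all letters distinct): O must equal 7 ⇒ O=7.
Step 10. [col 5: V + E ≡ V (mod 10)] from column 5 (E=9, carry-in 1, digits 0,1,3,4,5,6,7,8,9 already taken and all letters distinct): V must equal 2 ⇒ V=2.

Answer: A=6, E=9, F=1, H=3, M=8, N=0, O=7, T=4, V=2, W=5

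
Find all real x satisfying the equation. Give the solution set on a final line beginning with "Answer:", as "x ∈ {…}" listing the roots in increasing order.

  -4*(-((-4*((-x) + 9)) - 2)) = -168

Step 1. [-4*(-((-4*((-x) + 9)) - 2)) = -168] -4·(inner) — divide through by -4. So div: -((-4*((-x) + 9)) - 2) = 42.
Step 2. [-((-4*((-x) + 9)) - 2) = 42] LHS negated; negate both sides. So neg: (-4*((-x) + 9)) - 2 = -42.
Step 3. [(-4*((-x) + 9)) - 2 = -42] 2 comes off first (add 2), so sub: -4*((-x) + 9) = -40.
Step 4. [-4*((-x) + 9) = -40] -4·(inner) — divide through by -4 ⇒ div: (-x) + 9 = 10.
Step 5. [(-x) + 9 = 10] +9 is outermost — subtract 9 both sides. So sub: -x = 1.
Step 6. [-x = 1] flip signs both sides. So neg: x = -1.

Answer: x ∈ {-1}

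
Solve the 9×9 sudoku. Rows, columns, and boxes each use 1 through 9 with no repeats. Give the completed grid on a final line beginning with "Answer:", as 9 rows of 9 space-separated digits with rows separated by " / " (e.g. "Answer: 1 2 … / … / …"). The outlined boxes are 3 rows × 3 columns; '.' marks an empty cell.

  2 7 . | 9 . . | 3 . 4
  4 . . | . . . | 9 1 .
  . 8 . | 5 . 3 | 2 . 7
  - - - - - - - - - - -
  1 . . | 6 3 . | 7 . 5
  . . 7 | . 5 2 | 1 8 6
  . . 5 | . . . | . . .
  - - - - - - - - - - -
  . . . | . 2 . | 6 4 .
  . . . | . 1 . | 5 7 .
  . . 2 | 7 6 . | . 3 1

Step 1. [r6c5∈{4,7,8,9}] 9 has one home in col 5: r6c5. So r6c5=9.
Step 2. [r2c9∈{8}] r2c9 has the single candidate 8. So r2c9=8.
Step 3. [r5c4∈{4}] nothing but 4 survives at r5c4, so r5c4=4.
Step 4. [r4c6∈{8}] r4c6 has the single candidate 8. So r4c6=8.
Step 5. [r6c1∈{3,6,8}] r6c1 is the only open cell in row 6 admitting 8 ⇒ r6c1=8.
Step 6. [r6c2∈{2,3,4,6}] row 6 places 6 nowhere but r6c2. So r6c2=6.
Step 7. [r7c9∈{9}] r7c9 is down to just 9. So r7c9=9.
Step 8. [r3c3∈{1,6,9}] in row 3, 1 fits only at r3c3, so r3c3=1.
Step 9. [r1c3∈{6}] r1c3 is down to just 6, so r1c3=6.
Step 10. [r7c6∈{5}] nothing but 5 survives at r7c6, so r7c6=5.
Step 11. [r3c1∈{9}] only 9 remains possible at r3c1, so r3c1=9.
Step 12. [r5c2∈{3,9}] in row 5, 9 fits only at r5c2. So r5c2=9.
Step 13. [r8c3∈{3,4,8,9}] 9 has one home in col 3: r8c3. So r8c3=9.
Step 14. [r7c3∈{3,8}] 8 has one home in col 3: r7c3 ⇒ r7c3=8.
Step 15. [r7c4∈{3}] only 3 remains possible at r7c4. So r7c4=3.
Step 16. [r2c2∈{3,5}] across row 2, 5 lands solely at r2c2 ⇒ r2c2=5.
Step 17. [r9c2∈{4}] only 4 remains possible at r9c2 ⇒ r9c2=4.
Step 18. [r6c6∈{1,7}] across row 6, 7 lands solely at r6c6, so r6c6=7.
Step 19. [r6c8∈{2}] r6c8's peers cover all but 2 ⇒ r6c8=2.
Step 20. [r8c1∈{3,6}] in row 8, 6 fits only at r8c1 ⇒ r8c1=6.
Step 21. [r8c6∈{4}] r8c6 has the single candidate 4. So r8c6=4.
Step 22. [r1c5∈{8}] nothing but 8 survives at r1c5. So r1c5=8.
Step 23. [r3c8∈{6}] nothing but 6 survives at r3c8. So r3c8=6.
Step 24. [r6c4∈{1}] r6c4 has the single candidate 1 ⇒ r6c4=1.
Step 25. [r9c7∈{8}] r9c7 has the single candidate 8 ⇒ r9c7=8.
Step 26. [r2c6∈{6}] nothing but 6 survives at r2c6, so r2c6=6.
Step 27. [r4c3∈{4}] r4c3 has the single candidate 4, so r4c3=4.
Step 28. [r6c9∈{3}] nothing but 3 survives at r6c9 ⇒ r6c9=3.
Step 29. [r9c6∈{9}] nothing but 9 survives at r9c6, so r9c6=9.
Step 30. [r5c1∈{3}] r5c1 is down to just 3. So r5c1=3.
Step 31. [r6c7∈{4}] r6c7 has the single candidate 4. So r6c7=4.
Step 32. [r9c1∈{5}] r9c1 is down to just 5 ⇒ r9c1=5.
Step 33. [r8c4∈{8}] r8c4 has the single candidate 8 ⇒ r8c4=8.
Step 34. [r3c5∈{4}] r3c5 has the single candidate 4, so r3c5=4.
Step 35. [r4c2∈{2}] nothing but 2 survives at r4c2. So r4c2=2.
Step 36. [r1c6∈{1}] r1c6 is down to just 1. So r1c6=1.
Step 37. [r8c9∈{2}] only 2 remains possible at r8c9. So r8c9=2.
Step 38. [r1c8∈{5}] only 5 remains possible at r1c8, so r1c8=5.
Step 39. [r2c5∈{7}] r2c5's peers cover all but 7. So r2c5=7.
Step 40. [r7c2∈{1}] r7c2's peers cover all but 1, so r7c2=1.
Step 41. [r2c3∈{3}] nothing but 3 survives at r2c3. So r2c3=3.
Step 42. [r2c4∈{2}] r2c4's peers cover all but 2, so r2c4=2.
Step 43. [r7c1∈{7}] r7c1 has the single candidate 7, so r7c1=7.
Step 44. [r4c8∈{9}] only 9 remains possible at r4c8 ⇒ r4c8=9.
Step 45. [r8c2∈{3}] r8c2 is down to just 3 ⇒ r8c2=3.

Answer: 2 7 6 9 8 1 3 5 4 / 4 5 3 2 7 6 9 1 8 / 9 8 1 5 4 3 2 6 7 / 1 2 4 6 3 8 7 9 5 / 3 9 7 4 5 2 1 8 6 / 8 6 5 1 9 7 4 2 3 / 7 1 8 3 2 5 6 4 9 / 6 3 9 8 1 4 5 7 2 / 5 4 2 7 6 9 8 3 1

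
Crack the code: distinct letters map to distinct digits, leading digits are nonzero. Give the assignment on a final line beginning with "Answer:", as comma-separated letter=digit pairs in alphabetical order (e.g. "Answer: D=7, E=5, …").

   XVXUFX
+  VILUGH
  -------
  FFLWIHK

Step 1. [col 1: X + H ≡ K (mod 10)] several values work for K in column 1 (X + H ≡ K (mod 10), carry-in 0); try K=7, so K=7.
Step 2. [F] F is the leading digit of a 7-digit sum of two 6-digit numbers; the final carry is exactly 1 ⇒ F=1.
Step 3. [col 1: X + H ≡ K (mod 10)] X=4 is one option consistent with column 1 (X + H ≡ K (mod 10), carry-in 0) — take it. So X=4.
Step 4. [col 1: X + H ≡ K (mod 10)] from column 1 (X=4, K=7, carry-in 0, digits 1,4,7 already taken and all letters distinct): H must equal 3 ⇒ H=3.
Step 5. [col 2: F + G ≡ H (mod 10)] column 2: given F=1, H=3, carry-in 0, and digits 1,3,4,7 already taken and all letters distinct, F+G≡H (mod 10) forces G=2. So G=2.
Step 6. [col 3: U + U ≡ I (mod 10)] column 3 (U + U ≡ I (mod 10), carry-in 0) doesn't pin I yet; pick I=8 and continue, so I=8.
Step 7. [col 3: U + U ≡ I (mod 10)] from column 3 (I=8, carry-in 0, digits 1,2,3,4,7,8 already taken and all letters distinct): U must equal 9. So U=9.
Step 8. [col 4: X + L ≡ W (mod 10)] several values work for W in column 4 (X + L ≡ W (mod 10), carry-in 1); try W=0, so W=0.
Step 9. [col 4: X + L ≡ W (mod 10)] column 4: given X=4, W=0, carry-in 1, and digits 0,1,2,3,4,7,8,9 already taken and all letters distinct, X+L≡W (mod 10) forces L=5, so L=5.
Step 10. [col 5: V + I ≡ L (mod 10)] column 5: given I=8, L=5, carry-in 1, and digits 0,1,2,3,4,5,7,8,9 already taken and all letters distinct, V+I≡L (mod 10) forces V=6, so V=6.

Answer: F=1, G=2, H=3, I=8, K=7, L=5, U=9, V=6, W=0, X=4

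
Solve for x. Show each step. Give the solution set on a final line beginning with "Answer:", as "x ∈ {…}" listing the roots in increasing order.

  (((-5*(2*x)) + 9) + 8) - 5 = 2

Step 1. [(((-5*(2*x)) + 9) + 8) - 5 = 2] peel the -5: add 5 from each side. So sub: ((-5*(2*x)) + 9) + 8 = 7.
Step 2. [((-5*(2*x)) + 9) + 8 = 7] the outer +8 inverts by subtracting 8, so sub: (-5*(2*x)) + 9 = -1.
Step 3. [(-5*(2*x)) + 9 = -1] +9 is outermost — subtract 9 both sides ⇒ sub: -5*(2*x) = -10.
Step 4. [-5*(2*x) = -10] -5 out front; divide by -5, so div: 2*x = 2.
Step 5. [2*x = 2] 2·(inner) — divide through by 2. So div: x = 1.

Answer: x ∈ {1}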